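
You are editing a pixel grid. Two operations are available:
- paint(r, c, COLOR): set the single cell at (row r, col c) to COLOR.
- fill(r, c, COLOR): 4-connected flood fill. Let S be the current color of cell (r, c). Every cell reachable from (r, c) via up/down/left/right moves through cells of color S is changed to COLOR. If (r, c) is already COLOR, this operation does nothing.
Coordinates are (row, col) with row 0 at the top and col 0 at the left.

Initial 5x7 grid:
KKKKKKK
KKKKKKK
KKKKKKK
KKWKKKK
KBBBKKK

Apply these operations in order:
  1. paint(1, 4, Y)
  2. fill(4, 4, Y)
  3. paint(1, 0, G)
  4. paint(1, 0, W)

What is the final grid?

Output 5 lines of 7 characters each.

After op 1 paint(1,4,Y):
KKKKKKK
KKKKYKK
KKKKKKK
KKWKKKK
KBBBKKK
After op 2 fill(4,4,Y) [30 cells changed]:
YYYYYYY
YYYYYYY
YYYYYYY
YYWYYYY
YBBBYYY
After op 3 paint(1,0,G):
YYYYYYY
GYYYYYY
YYYYYYY
YYWYYYY
YBBBYYY
After op 4 paint(1,0,W):
YYYYYYY
WYYYYYY
YYYYYYY
YYWYYYY
YBBBYYY

Answer: YYYYYYY
WYYYYYY
YYYYYYY
YYWYYYY
YBBBYYY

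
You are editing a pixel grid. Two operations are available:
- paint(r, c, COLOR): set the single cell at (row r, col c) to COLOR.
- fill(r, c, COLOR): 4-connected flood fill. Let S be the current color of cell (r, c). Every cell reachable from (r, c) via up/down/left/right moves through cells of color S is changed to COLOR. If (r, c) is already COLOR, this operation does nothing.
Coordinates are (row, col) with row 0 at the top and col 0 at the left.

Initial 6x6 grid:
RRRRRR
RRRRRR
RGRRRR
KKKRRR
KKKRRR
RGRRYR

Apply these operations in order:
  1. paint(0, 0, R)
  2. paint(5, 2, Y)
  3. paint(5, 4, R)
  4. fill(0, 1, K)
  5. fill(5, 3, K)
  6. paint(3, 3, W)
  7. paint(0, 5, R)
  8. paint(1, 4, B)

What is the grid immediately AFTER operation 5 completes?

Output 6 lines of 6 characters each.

Answer: KKKKKK
KKKKKK
KGKKKK
KKKKKK
KKKKKK
RGYKKK

Derivation:
After op 1 paint(0,0,R):
RRRRRR
RRRRRR
RGRRRR
KKKRRR
KKKRRR
RGRRYR
After op 2 paint(5,2,Y):
RRRRRR
RRRRRR
RGRRRR
KKKRRR
KKKRRR
RGYRYR
After op 3 paint(5,4,R):
RRRRRR
RRRRRR
RGRRRR
KKKRRR
KKKRRR
RGYRRR
After op 4 fill(0,1,K) [26 cells changed]:
KKKKKK
KKKKKK
KGKKKK
KKKKKK
KKKKKK
RGYKKK
After op 5 fill(5,3,K) [0 cells changed]:
KKKKKK
KKKKKK
KGKKKK
KKKKKK
KKKKKK
RGYKKK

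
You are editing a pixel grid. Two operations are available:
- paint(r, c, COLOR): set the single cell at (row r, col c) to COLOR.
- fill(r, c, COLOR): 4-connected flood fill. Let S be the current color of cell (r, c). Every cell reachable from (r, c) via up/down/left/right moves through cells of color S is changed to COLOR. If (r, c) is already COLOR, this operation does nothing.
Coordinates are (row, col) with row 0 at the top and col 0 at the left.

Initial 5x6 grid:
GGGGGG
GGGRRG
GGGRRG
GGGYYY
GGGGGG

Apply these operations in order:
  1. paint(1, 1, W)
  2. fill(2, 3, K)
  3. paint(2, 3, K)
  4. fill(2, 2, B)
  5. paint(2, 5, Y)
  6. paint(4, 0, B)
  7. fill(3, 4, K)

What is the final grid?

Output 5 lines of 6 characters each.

After op 1 paint(1,1,W):
GGGGGG
GWGRRG
GGGRRG
GGGYYY
GGGGGG
After op 2 fill(2,3,K) [4 cells changed]:
GGGGGG
GWGKKG
GGGKKG
GGGYYY
GGGGGG
After op 3 paint(2,3,K):
GGGGGG
GWGKKG
GGGKKG
GGGYYY
GGGGGG
After op 4 fill(2,2,B) [22 cells changed]:
BBBBBB
BWBKKB
BBBKKB
BBBYYY
BBBBBB
After op 5 paint(2,5,Y):
BBBBBB
BWBKKB
BBBKKY
BBBYYY
BBBBBB
After op 6 paint(4,0,B):
BBBBBB
BWBKKB
BBBKKY
BBBYYY
BBBBBB
After op 7 fill(3,4,K) [4 cells changed]:
BBBBBB
BWBKKB
BBBKKK
BBBKKK
BBBBBB

Answer: BBBBBB
BWBKKB
BBBKKK
BBBKKK
BBBBBB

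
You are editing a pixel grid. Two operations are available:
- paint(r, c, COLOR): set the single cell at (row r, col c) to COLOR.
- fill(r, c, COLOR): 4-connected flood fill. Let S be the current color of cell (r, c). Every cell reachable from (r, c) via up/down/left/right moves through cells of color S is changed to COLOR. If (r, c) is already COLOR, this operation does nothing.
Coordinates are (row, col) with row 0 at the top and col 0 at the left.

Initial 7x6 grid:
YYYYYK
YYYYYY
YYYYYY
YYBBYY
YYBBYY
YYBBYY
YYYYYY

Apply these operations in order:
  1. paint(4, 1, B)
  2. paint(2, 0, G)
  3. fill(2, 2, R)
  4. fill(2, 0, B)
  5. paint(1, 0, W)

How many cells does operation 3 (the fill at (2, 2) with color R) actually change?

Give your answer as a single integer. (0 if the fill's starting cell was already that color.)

Answer: 33

Derivation:
After op 1 paint(4,1,B):
YYYYYK
YYYYYY
YYYYYY
YYBBYY
YBBBYY
YYBBYY
YYYYYY
After op 2 paint(2,0,G):
YYYYYK
YYYYYY
GYYYYY
YYBBYY
YBBBYY
YYBBYY
YYYYYY
After op 3 fill(2,2,R) [33 cells changed]:
RRRRRK
RRRRRR
GRRRRR
RRBBRR
RBBBRR
RRBBRR
RRRRRR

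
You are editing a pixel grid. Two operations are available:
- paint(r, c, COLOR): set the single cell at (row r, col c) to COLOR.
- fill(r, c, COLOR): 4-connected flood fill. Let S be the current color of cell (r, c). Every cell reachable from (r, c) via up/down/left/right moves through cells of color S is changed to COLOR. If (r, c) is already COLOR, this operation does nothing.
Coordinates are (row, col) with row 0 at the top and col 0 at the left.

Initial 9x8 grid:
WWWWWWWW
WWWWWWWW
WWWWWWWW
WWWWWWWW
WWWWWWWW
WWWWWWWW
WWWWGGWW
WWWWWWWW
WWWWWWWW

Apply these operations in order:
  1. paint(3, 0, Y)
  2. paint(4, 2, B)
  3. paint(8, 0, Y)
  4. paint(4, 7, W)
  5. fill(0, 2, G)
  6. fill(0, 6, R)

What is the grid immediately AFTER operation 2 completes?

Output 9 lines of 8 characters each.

Answer: WWWWWWWW
WWWWWWWW
WWWWWWWW
YWWWWWWW
WWBWWWWW
WWWWWWWW
WWWWGGWW
WWWWWWWW
WWWWWWWW

Derivation:
After op 1 paint(3,0,Y):
WWWWWWWW
WWWWWWWW
WWWWWWWW
YWWWWWWW
WWWWWWWW
WWWWWWWW
WWWWGGWW
WWWWWWWW
WWWWWWWW
After op 2 paint(4,2,B):
WWWWWWWW
WWWWWWWW
WWWWWWWW
YWWWWWWW
WWBWWWWW
WWWWWWWW
WWWWGGWW
WWWWWWWW
WWWWWWWW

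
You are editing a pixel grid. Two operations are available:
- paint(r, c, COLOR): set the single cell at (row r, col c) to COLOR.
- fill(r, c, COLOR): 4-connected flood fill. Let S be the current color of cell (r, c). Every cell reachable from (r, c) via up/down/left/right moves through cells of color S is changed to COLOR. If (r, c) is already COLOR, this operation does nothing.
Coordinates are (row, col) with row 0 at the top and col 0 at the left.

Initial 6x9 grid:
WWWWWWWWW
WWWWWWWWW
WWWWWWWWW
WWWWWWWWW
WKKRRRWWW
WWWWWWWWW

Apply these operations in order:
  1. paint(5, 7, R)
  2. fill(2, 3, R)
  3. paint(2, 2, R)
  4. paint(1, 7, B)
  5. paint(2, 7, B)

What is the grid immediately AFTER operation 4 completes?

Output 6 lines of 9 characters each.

After op 1 paint(5,7,R):
WWWWWWWWW
WWWWWWWWW
WWWWWWWWW
WWWWWWWWW
WKKRRRWWW
WWWWWWWRW
After op 2 fill(2,3,R) [48 cells changed]:
RRRRRRRRR
RRRRRRRRR
RRRRRRRRR
RRRRRRRRR
RKKRRRRRR
RRRRRRRRR
After op 3 paint(2,2,R):
RRRRRRRRR
RRRRRRRRR
RRRRRRRRR
RRRRRRRRR
RKKRRRRRR
RRRRRRRRR
After op 4 paint(1,7,B):
RRRRRRRRR
RRRRRRRBR
RRRRRRRRR
RRRRRRRRR
RKKRRRRRR
RRRRRRRRR

Answer: RRRRRRRRR
RRRRRRRBR
RRRRRRRRR
RRRRRRRRR
RKKRRRRRR
RRRRRRRRR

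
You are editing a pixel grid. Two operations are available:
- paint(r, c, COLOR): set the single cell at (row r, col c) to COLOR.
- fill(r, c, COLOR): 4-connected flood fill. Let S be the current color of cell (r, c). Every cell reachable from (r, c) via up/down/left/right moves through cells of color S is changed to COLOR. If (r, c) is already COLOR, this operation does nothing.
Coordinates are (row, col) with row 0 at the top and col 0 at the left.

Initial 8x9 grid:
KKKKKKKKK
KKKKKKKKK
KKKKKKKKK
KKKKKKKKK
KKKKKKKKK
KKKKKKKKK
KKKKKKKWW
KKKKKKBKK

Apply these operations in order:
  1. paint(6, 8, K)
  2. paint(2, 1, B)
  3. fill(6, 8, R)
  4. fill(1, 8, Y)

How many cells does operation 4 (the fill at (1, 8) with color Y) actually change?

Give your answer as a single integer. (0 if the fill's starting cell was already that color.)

After op 1 paint(6,8,K):
KKKKKKKKK
KKKKKKKKK
KKKKKKKKK
KKKKKKKKK
KKKKKKKKK
KKKKKKKKK
KKKKKKKWK
KKKKKKBKK
After op 2 paint(2,1,B):
KKKKKKKKK
KKKKKKKKK
KBKKKKKKK
KKKKKKKKK
KKKKKKKKK
KKKKKKKKK
KKKKKKKWK
KKKKKKBKK
After op 3 fill(6,8,R) [69 cells changed]:
RRRRRRRRR
RRRRRRRRR
RBRRRRRRR
RRRRRRRRR
RRRRRRRRR
RRRRRRRRR
RRRRRRRWR
RRRRRRBRR
After op 4 fill(1,8,Y) [69 cells changed]:
YYYYYYYYY
YYYYYYYYY
YBYYYYYYY
YYYYYYYYY
YYYYYYYYY
YYYYYYYYY
YYYYYYYWY
YYYYYYBYY

Answer: 69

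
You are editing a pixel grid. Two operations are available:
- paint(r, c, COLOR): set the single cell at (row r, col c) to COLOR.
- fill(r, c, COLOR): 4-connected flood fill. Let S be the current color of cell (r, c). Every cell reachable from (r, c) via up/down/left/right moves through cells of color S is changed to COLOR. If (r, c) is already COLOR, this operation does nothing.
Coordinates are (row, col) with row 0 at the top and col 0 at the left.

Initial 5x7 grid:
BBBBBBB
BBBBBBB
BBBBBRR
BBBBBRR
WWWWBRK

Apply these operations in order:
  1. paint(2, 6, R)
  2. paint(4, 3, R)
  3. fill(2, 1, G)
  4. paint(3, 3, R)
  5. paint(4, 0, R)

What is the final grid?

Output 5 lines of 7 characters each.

After op 1 paint(2,6,R):
BBBBBBB
BBBBBBB
BBBBBRR
BBBBBRR
WWWWBRK
After op 2 paint(4,3,R):
BBBBBBB
BBBBBBB
BBBBBRR
BBBBBRR
WWWRBRK
After op 3 fill(2,1,G) [25 cells changed]:
GGGGGGG
GGGGGGG
GGGGGRR
GGGGGRR
WWWRGRK
After op 4 paint(3,3,R):
GGGGGGG
GGGGGGG
GGGGGRR
GGGRGRR
WWWRGRK
After op 5 paint(4,0,R):
GGGGGGG
GGGGGGG
GGGGGRR
GGGRGRR
RWWRGRK

Answer: GGGGGGG
GGGGGGG
GGGGGRR
GGGRGRR
RWWRGRK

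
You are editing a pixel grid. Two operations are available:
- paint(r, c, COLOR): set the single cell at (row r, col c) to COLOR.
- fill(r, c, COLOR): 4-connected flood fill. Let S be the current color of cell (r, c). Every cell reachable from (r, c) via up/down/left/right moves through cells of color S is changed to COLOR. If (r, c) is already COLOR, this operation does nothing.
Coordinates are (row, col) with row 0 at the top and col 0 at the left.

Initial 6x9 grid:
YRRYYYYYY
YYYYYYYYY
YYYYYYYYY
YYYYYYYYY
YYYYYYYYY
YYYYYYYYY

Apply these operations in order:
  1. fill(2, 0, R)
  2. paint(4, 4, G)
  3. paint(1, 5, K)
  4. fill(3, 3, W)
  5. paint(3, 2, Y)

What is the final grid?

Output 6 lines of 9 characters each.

Answer: WWWWWWWWW
WWWWWKWWW
WWWWWWWWW
WWYWWWWWW
WWWWGWWWW
WWWWWWWWW

Derivation:
After op 1 fill(2,0,R) [52 cells changed]:
RRRRRRRRR
RRRRRRRRR
RRRRRRRRR
RRRRRRRRR
RRRRRRRRR
RRRRRRRRR
After op 2 paint(4,4,G):
RRRRRRRRR
RRRRRRRRR
RRRRRRRRR
RRRRRRRRR
RRRRGRRRR
RRRRRRRRR
After op 3 paint(1,5,K):
RRRRRRRRR
RRRRRKRRR
RRRRRRRRR
RRRRRRRRR
RRRRGRRRR
RRRRRRRRR
After op 4 fill(3,3,W) [52 cells changed]:
WWWWWWWWW
WWWWWKWWW
WWWWWWWWW
WWWWWWWWW
WWWWGWWWW
WWWWWWWWW
After op 5 paint(3,2,Y):
WWWWWWWWW
WWWWWKWWW
WWWWWWWWW
WWYWWWWWW
WWWWGWWWW
WWWWWWWWW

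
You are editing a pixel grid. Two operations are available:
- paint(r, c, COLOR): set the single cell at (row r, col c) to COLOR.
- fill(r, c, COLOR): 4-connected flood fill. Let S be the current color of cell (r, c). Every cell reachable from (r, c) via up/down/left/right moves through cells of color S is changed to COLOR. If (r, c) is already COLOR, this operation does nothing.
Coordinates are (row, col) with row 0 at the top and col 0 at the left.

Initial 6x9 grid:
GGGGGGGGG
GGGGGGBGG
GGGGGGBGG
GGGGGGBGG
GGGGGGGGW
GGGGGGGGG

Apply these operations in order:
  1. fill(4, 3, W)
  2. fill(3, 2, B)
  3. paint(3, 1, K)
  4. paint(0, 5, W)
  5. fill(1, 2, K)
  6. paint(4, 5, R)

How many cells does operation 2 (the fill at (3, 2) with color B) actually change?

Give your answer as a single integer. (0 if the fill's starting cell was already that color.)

After op 1 fill(4,3,W) [50 cells changed]:
WWWWWWWWW
WWWWWWBWW
WWWWWWBWW
WWWWWWBWW
WWWWWWWWW
WWWWWWWWW
After op 2 fill(3,2,B) [51 cells changed]:
BBBBBBBBB
BBBBBBBBB
BBBBBBBBB
BBBBBBBBB
BBBBBBBBB
BBBBBBBBB

Answer: 51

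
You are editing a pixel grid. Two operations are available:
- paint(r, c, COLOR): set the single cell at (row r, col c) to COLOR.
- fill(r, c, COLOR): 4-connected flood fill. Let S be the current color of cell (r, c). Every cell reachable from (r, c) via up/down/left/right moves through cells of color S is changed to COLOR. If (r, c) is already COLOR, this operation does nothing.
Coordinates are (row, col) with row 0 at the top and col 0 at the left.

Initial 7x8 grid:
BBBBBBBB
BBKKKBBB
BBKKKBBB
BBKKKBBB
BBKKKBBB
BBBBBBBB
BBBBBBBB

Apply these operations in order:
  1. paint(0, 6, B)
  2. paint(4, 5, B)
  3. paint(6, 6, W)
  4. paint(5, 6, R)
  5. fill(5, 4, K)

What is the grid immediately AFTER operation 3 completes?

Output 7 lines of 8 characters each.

After op 1 paint(0,6,B):
BBBBBBBB
BBKKKBBB
BBKKKBBB
BBKKKBBB
BBKKKBBB
BBBBBBBB
BBBBBBBB
After op 2 paint(4,5,B):
BBBBBBBB
BBKKKBBB
BBKKKBBB
BBKKKBBB
BBKKKBBB
BBBBBBBB
BBBBBBBB
After op 3 paint(6,6,W):
BBBBBBBB
BBKKKBBB
BBKKKBBB
BBKKKBBB
BBKKKBBB
BBBBBBBB
BBBBBBWB

Answer: BBBBBBBB
BBKKKBBB
BBKKKBBB
BBKKKBBB
BBKKKBBB
BBBBBBBB
BBBBBBWB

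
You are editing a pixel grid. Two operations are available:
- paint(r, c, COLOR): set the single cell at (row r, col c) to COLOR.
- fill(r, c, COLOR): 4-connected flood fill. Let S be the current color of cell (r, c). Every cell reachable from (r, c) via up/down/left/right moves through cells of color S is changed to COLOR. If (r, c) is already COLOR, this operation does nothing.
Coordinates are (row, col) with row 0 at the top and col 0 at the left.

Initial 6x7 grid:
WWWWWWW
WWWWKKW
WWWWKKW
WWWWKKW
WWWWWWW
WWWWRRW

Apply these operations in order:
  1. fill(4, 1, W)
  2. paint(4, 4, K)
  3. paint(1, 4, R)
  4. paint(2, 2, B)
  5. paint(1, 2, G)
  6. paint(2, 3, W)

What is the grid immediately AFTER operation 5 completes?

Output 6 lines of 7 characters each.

Answer: WWWWWWW
WWGWRKW
WWBWKKW
WWWWKKW
WWWWKWW
WWWWRRW

Derivation:
After op 1 fill(4,1,W) [0 cells changed]:
WWWWWWW
WWWWKKW
WWWWKKW
WWWWKKW
WWWWWWW
WWWWRRW
After op 2 paint(4,4,K):
WWWWWWW
WWWWKKW
WWWWKKW
WWWWKKW
WWWWKWW
WWWWRRW
After op 3 paint(1,4,R):
WWWWWWW
WWWWRKW
WWWWKKW
WWWWKKW
WWWWKWW
WWWWRRW
After op 4 paint(2,2,B):
WWWWWWW
WWWWRKW
WWBWKKW
WWWWKKW
WWWWKWW
WWWWRRW
After op 5 paint(1,2,G):
WWWWWWW
WWGWRKW
WWBWKKW
WWWWKKW
WWWWKWW
WWWWRRW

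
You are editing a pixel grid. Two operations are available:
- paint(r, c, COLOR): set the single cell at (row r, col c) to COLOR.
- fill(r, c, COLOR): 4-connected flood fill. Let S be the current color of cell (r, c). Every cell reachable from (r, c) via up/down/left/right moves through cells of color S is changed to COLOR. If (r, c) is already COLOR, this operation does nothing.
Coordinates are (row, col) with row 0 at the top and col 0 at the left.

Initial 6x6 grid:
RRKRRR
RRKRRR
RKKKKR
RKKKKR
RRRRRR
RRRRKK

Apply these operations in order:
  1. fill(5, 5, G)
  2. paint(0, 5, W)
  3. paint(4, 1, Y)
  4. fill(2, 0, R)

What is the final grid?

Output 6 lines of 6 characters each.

After op 1 fill(5,5,G) [2 cells changed]:
RRKRRR
RRKRRR
RKKKKR
RKKKKR
RRRRRR
RRRRGG
After op 2 paint(0,5,W):
RRKRRW
RRKRRR
RKKKKR
RKKKKR
RRRRRR
RRRRGG
After op 3 paint(4,1,Y):
RRKRRW
RRKRRR
RKKKKR
RKKKKR
RYRRRR
RRRRGG
After op 4 fill(2,0,R) [0 cells changed]:
RRKRRW
RRKRRR
RKKKKR
RKKKKR
RYRRRR
RRRRGG

Answer: RRKRRW
RRKRRR
RKKKKR
RKKKKR
RYRRRR
RRRRGG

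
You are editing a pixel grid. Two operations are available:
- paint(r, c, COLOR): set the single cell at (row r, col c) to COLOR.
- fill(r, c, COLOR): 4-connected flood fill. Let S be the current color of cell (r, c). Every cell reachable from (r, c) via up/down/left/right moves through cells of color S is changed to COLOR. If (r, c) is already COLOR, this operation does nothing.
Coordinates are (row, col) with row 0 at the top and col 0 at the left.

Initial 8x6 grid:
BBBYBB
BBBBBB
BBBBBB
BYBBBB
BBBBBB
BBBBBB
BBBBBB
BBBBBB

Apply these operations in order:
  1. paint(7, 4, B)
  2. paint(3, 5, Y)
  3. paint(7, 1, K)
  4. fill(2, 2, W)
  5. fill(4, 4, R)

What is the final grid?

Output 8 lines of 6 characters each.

After op 1 paint(7,4,B):
BBBYBB
BBBBBB
BBBBBB
BYBBBB
BBBBBB
BBBBBB
BBBBBB
BBBBBB
After op 2 paint(3,5,Y):
BBBYBB
BBBBBB
BBBBBB
BYBBBY
BBBBBB
BBBBBB
BBBBBB
BBBBBB
After op 3 paint(7,1,K):
BBBYBB
BBBBBB
BBBBBB
BYBBBY
BBBBBB
BBBBBB
BBBBBB
BKBBBB
After op 4 fill(2,2,W) [44 cells changed]:
WWWYWW
WWWWWW
WWWWWW
WYWWWY
WWWWWW
WWWWWW
WWWWWW
WKWWWW
After op 5 fill(4,4,R) [44 cells changed]:
RRRYRR
RRRRRR
RRRRRR
RYRRRY
RRRRRR
RRRRRR
RRRRRR
RKRRRR

Answer: RRRYRR
RRRRRR
RRRRRR
RYRRRY
RRRRRR
RRRRRR
RRRRRR
RKRRRR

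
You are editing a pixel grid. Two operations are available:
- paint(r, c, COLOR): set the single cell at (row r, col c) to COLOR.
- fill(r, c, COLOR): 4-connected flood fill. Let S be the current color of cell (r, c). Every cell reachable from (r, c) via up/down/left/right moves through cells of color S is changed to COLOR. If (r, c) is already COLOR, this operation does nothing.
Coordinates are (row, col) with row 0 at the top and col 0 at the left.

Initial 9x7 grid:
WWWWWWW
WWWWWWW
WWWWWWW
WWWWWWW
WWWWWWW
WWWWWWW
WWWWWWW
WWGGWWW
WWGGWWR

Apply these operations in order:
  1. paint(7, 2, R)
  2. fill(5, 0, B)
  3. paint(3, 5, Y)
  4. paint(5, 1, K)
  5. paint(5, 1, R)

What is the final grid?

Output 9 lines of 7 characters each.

After op 1 paint(7,2,R):
WWWWWWW
WWWWWWW
WWWWWWW
WWWWWWW
WWWWWWW
WWWWWWW
WWWWWWW
WWRGWWW
WWGGWWR
After op 2 fill(5,0,B) [58 cells changed]:
BBBBBBB
BBBBBBB
BBBBBBB
BBBBBBB
BBBBBBB
BBBBBBB
BBBBBBB
BBRGBBB
BBGGBBR
After op 3 paint(3,5,Y):
BBBBBBB
BBBBBBB
BBBBBBB
BBBBBYB
BBBBBBB
BBBBBBB
BBBBBBB
BBRGBBB
BBGGBBR
After op 4 paint(5,1,K):
BBBBBBB
BBBBBBB
BBBBBBB
BBBBBYB
BBBBBBB
BKBBBBB
BBBBBBB
BBRGBBB
BBGGBBR
After op 5 paint(5,1,R):
BBBBBBB
BBBBBBB
BBBBBBB
BBBBBYB
BBBBBBB
BRBBBBB
BBBBBBB
BBRGBBB
BBGGBBR

Answer: BBBBBBB
BBBBBBB
BBBBBBB
BBBBBYB
BBBBBBB
BRBBBBB
BBBBBBB
BBRGBBB
BBGGBBR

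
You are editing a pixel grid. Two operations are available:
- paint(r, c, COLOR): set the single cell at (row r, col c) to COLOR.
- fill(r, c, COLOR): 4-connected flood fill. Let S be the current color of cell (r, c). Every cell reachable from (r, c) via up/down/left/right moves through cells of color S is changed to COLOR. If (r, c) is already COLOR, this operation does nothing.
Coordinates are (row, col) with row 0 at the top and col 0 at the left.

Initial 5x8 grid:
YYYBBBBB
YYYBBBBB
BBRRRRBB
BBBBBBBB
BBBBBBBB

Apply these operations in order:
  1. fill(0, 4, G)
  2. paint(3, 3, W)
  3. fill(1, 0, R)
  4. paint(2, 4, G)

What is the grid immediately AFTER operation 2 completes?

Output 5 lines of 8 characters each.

After op 1 fill(0,4,G) [30 cells changed]:
YYYGGGGG
YYYGGGGG
GGRRRRGG
GGGGGGGG
GGGGGGGG
After op 2 paint(3,3,W):
YYYGGGGG
YYYGGGGG
GGRRRRGG
GGGWGGGG
GGGGGGGG

Answer: YYYGGGGG
YYYGGGGG
GGRRRRGG
GGGWGGGG
GGGGGGGG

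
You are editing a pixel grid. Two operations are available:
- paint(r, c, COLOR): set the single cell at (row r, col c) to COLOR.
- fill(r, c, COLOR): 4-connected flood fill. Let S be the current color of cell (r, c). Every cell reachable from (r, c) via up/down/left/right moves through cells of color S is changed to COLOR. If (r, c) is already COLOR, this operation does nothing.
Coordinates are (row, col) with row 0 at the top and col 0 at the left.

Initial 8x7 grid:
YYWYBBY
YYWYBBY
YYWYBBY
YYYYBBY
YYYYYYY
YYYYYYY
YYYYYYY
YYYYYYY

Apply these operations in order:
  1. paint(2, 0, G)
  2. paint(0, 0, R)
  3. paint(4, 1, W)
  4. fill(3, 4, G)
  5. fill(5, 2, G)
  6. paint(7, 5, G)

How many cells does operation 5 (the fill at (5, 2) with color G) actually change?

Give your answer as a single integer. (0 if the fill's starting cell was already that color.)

Answer: 42

Derivation:
After op 1 paint(2,0,G):
YYWYBBY
YYWYBBY
GYWYBBY
YYYYBBY
YYYYYYY
YYYYYYY
YYYYYYY
YYYYYYY
After op 2 paint(0,0,R):
RYWYBBY
YYWYBBY
GYWYBBY
YYYYBBY
YYYYYYY
YYYYYYY
YYYYYYY
YYYYYYY
After op 3 paint(4,1,W):
RYWYBBY
YYWYBBY
GYWYBBY
YYYYBBY
YWYYYYY
YYYYYYY
YYYYYYY
YYYYYYY
After op 4 fill(3,4,G) [8 cells changed]:
RYWYGGY
YYWYGGY
GYWYGGY
YYYYGGY
YWYYYYY
YYYYYYY
YYYYYYY
YYYYYYY
After op 5 fill(5,2,G) [42 cells changed]:
RGWGGGG
GGWGGGG
GGWGGGG
GGGGGGG
GWGGGGG
GGGGGGG
GGGGGGG
GGGGGGG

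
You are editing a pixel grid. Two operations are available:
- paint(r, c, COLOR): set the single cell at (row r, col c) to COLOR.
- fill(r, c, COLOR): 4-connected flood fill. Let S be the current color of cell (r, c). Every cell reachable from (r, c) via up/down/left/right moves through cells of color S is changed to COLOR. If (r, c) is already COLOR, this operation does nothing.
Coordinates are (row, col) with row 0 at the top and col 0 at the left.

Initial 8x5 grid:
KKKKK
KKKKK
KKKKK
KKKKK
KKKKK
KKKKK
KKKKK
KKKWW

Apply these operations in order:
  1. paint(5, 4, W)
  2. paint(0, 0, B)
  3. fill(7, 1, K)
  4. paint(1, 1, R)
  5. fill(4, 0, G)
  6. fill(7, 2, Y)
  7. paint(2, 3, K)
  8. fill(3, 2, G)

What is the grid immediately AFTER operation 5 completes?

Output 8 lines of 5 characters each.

After op 1 paint(5,4,W):
KKKKK
KKKKK
KKKKK
KKKKK
KKKKK
KKKKW
KKKKK
KKKWW
After op 2 paint(0,0,B):
BKKKK
KKKKK
KKKKK
KKKKK
KKKKK
KKKKW
KKKKK
KKKWW
After op 3 fill(7,1,K) [0 cells changed]:
BKKKK
KKKKK
KKKKK
KKKKK
KKKKK
KKKKW
KKKKK
KKKWW
After op 4 paint(1,1,R):
BKKKK
KRKKK
KKKKK
KKKKK
KKKKK
KKKKW
KKKKK
KKKWW
After op 5 fill(4,0,G) [35 cells changed]:
BGGGG
GRGGG
GGGGG
GGGGG
GGGGG
GGGGW
GGGGG
GGGWW

Answer: BGGGG
GRGGG
GGGGG
GGGGG
GGGGG
GGGGW
GGGGG
GGGWW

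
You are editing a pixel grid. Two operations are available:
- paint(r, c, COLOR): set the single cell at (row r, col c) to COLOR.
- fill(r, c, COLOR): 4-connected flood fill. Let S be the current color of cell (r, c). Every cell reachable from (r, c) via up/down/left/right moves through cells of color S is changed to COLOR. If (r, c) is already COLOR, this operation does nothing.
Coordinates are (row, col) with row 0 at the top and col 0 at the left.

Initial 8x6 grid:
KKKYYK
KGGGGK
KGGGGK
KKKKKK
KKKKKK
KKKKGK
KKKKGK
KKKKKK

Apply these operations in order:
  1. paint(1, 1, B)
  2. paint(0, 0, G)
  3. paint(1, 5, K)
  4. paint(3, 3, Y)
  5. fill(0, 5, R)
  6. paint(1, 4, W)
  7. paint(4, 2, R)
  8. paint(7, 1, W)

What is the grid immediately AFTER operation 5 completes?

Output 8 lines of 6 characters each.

Answer: GKKYYR
RBGGGR
RGGGGR
RRRYRR
RRRRRR
RRRRGR
RRRRGR
RRRRRR

Derivation:
After op 1 paint(1,1,B):
KKKYYK
KBGGGK
KGGGGK
KKKKKK
KKKKKK
KKKKGK
KKKKGK
KKKKKK
After op 2 paint(0,0,G):
GKKYYK
KBGGGK
KGGGGK
KKKKKK
KKKKKK
KKKKGK
KKKKGK
KKKKKK
After op 3 paint(1,5,K):
GKKYYK
KBGGGK
KGGGGK
KKKKKK
KKKKKK
KKKKGK
KKKKGK
KKKKKK
After op 4 paint(3,3,Y):
GKKYYK
KBGGGK
KGGGGK
KKKYKK
KKKKKK
KKKKGK
KKKKGK
KKKKKK
After op 5 fill(0,5,R) [32 cells changed]:
GKKYYR
RBGGGR
RGGGGR
RRRYRR
RRRRRR
RRRRGR
RRRRGR
RRRRRR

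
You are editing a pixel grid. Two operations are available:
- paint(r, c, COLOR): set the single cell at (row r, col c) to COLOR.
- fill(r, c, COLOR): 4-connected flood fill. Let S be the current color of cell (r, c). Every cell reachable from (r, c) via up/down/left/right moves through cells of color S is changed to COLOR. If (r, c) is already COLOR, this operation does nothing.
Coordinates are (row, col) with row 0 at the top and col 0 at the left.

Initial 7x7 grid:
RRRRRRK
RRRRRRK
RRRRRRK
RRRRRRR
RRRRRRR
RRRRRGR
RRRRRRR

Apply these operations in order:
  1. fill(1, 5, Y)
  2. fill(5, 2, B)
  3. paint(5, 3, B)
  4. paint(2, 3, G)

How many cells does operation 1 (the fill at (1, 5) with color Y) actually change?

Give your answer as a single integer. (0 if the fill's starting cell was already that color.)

After op 1 fill(1,5,Y) [45 cells changed]:
YYYYYYK
YYYYYYK
YYYYYYK
YYYYYYY
YYYYYYY
YYYYYGY
YYYYYYY

Answer: 45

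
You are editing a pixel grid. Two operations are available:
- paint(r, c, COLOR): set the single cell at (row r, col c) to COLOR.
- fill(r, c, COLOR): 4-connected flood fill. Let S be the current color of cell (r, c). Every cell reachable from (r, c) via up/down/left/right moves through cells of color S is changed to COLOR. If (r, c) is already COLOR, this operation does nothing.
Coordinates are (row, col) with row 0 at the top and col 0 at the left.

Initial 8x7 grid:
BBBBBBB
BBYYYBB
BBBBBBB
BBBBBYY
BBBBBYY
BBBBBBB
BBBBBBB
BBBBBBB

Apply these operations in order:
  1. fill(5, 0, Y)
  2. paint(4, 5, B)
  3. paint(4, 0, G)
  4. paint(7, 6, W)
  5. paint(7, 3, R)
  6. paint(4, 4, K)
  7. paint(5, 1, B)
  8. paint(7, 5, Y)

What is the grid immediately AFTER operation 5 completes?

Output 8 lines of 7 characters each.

Answer: YYYYYYY
YYYYYYY
YYYYYYY
YYYYYYY
GYYYYBY
YYYYYYY
YYYYYYY
YYYRYYW

Derivation:
After op 1 fill(5,0,Y) [49 cells changed]:
YYYYYYY
YYYYYYY
YYYYYYY
YYYYYYY
YYYYYYY
YYYYYYY
YYYYYYY
YYYYYYY
After op 2 paint(4,5,B):
YYYYYYY
YYYYYYY
YYYYYYY
YYYYYYY
YYYYYBY
YYYYYYY
YYYYYYY
YYYYYYY
After op 3 paint(4,0,G):
YYYYYYY
YYYYYYY
YYYYYYY
YYYYYYY
GYYYYBY
YYYYYYY
YYYYYYY
YYYYYYY
After op 4 paint(7,6,W):
YYYYYYY
YYYYYYY
YYYYYYY
YYYYYYY
GYYYYBY
YYYYYYY
YYYYYYY
YYYYYYW
After op 5 paint(7,3,R):
YYYYYYY
YYYYYYY
YYYYYYY
YYYYYYY
GYYYYBY
YYYYYYY
YYYYYYY
YYYRYYW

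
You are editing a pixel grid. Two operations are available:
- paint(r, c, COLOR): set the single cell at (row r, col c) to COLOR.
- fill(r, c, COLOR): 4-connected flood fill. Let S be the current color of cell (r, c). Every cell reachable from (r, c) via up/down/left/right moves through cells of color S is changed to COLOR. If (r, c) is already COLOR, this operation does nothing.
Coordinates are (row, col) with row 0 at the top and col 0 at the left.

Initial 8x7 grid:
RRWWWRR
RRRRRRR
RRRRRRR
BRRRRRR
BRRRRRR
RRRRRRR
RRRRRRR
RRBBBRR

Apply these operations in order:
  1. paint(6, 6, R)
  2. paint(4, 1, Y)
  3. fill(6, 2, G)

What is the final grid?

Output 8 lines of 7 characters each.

Answer: GGWWWGG
GGGGGGG
GGGGGGG
BGGGGGG
BYGGGGG
GGGGGGG
GGGGGGG
GGBBBGG

Derivation:
After op 1 paint(6,6,R):
RRWWWRR
RRRRRRR
RRRRRRR
BRRRRRR
BRRRRRR
RRRRRRR
RRRRRRR
RRBBBRR
After op 2 paint(4,1,Y):
RRWWWRR
RRRRRRR
RRRRRRR
BRRRRRR
BYRRRRR
RRRRRRR
RRRRRRR
RRBBBRR
After op 3 fill(6,2,G) [47 cells changed]:
GGWWWGG
GGGGGGG
GGGGGGG
BGGGGGG
BYGGGGG
GGGGGGG
GGGGGGG
GGBBBGG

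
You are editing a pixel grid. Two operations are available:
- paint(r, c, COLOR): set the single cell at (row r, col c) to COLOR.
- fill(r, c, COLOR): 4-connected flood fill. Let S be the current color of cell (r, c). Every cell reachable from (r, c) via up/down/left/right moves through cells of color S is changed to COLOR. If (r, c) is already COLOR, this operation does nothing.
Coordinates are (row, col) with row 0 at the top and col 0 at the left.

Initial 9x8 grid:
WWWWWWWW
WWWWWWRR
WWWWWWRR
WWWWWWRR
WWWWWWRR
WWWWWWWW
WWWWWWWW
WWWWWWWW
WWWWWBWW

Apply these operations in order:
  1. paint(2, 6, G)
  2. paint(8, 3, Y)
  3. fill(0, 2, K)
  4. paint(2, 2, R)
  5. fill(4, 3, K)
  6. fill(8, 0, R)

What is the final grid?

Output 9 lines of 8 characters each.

After op 1 paint(2,6,G):
WWWWWWWW
WWWWWWRR
WWWWWWGR
WWWWWWRR
WWWWWWRR
WWWWWWWW
WWWWWWWW
WWWWWWWW
WWWWWBWW
After op 2 paint(8,3,Y):
WWWWWWWW
WWWWWWRR
WWWWWWGR
WWWWWWRR
WWWWWWRR
WWWWWWWW
WWWWWWWW
WWWWWWWW
WWWYWBWW
After op 3 fill(0,2,K) [62 cells changed]:
KKKKKKKK
KKKKKKRR
KKKKKKGR
KKKKKKRR
KKKKKKRR
KKKKKKKK
KKKKKKKK
KKKKKKKK
KKKYKBKK
After op 4 paint(2,2,R):
KKKKKKKK
KKKKKKRR
KKRKKKGR
KKKKKKRR
KKKKKKRR
KKKKKKKK
KKKKKKKK
KKKKKKKK
KKKYKBKK
After op 5 fill(4,3,K) [0 cells changed]:
KKKKKKKK
KKKKKKRR
KKRKKKGR
KKKKKKRR
KKKKKKRR
KKKKKKKK
KKKKKKKK
KKKKKKKK
KKKYKBKK
After op 6 fill(8,0,R) [61 cells changed]:
RRRRRRRR
RRRRRRRR
RRRRRRGR
RRRRRRRR
RRRRRRRR
RRRRRRRR
RRRRRRRR
RRRRRRRR
RRRYRBRR

Answer: RRRRRRRR
RRRRRRRR
RRRRRRGR
RRRRRRRR
RRRRRRRR
RRRRRRRR
RRRRRRRR
RRRRRRRR
RRRYRBRR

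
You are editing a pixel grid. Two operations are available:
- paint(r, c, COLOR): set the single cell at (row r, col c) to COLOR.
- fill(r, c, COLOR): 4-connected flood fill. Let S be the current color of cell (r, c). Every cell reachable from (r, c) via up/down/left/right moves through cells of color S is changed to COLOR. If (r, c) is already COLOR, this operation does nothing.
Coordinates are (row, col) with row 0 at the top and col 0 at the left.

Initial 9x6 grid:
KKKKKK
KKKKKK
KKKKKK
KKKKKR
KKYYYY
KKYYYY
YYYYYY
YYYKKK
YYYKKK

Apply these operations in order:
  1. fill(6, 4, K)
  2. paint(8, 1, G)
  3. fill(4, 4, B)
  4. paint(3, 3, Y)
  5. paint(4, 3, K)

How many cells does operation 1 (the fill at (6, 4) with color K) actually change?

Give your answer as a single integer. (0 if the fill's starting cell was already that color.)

Answer: 20

Derivation:
After op 1 fill(6,4,K) [20 cells changed]:
KKKKKK
KKKKKK
KKKKKK
KKKKKR
KKKKKK
KKKKKK
KKKKKK
KKKKKK
KKKKKK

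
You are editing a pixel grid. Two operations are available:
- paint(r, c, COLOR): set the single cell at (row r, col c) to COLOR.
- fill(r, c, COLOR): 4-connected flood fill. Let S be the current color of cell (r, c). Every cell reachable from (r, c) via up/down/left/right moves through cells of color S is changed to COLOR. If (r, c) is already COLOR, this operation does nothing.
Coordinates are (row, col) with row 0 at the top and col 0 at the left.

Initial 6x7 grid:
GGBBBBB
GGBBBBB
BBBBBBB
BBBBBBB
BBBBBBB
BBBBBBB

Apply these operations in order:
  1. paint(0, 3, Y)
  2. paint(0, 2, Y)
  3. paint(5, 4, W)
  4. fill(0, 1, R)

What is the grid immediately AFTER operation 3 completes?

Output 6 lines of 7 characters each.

Answer: GGYYBBB
GGBBBBB
BBBBBBB
BBBBBBB
BBBBBBB
BBBBWBB

Derivation:
After op 1 paint(0,3,Y):
GGBYBBB
GGBBBBB
BBBBBBB
BBBBBBB
BBBBBBB
BBBBBBB
After op 2 paint(0,2,Y):
GGYYBBB
GGBBBBB
BBBBBBB
BBBBBBB
BBBBBBB
BBBBBBB
After op 3 paint(5,4,W):
GGYYBBB
GGBBBBB
BBBBBBB
BBBBBBB
BBBBBBB
BBBBWBB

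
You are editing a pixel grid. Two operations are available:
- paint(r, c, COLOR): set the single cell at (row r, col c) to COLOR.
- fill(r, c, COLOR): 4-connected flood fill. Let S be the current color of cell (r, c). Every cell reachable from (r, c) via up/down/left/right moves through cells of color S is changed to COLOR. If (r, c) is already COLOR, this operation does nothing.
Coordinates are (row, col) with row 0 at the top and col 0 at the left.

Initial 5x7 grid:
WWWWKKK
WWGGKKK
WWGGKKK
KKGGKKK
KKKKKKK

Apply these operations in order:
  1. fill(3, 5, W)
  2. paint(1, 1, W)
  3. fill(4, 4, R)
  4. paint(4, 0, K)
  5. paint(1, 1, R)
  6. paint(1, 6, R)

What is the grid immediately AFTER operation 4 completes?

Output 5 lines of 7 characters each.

After op 1 fill(3,5,W) [21 cells changed]:
WWWWWWW
WWGGWWW
WWGGWWW
WWGGWWW
WWWWWWW
After op 2 paint(1,1,W):
WWWWWWW
WWGGWWW
WWGGWWW
WWGGWWW
WWWWWWW
After op 3 fill(4,4,R) [29 cells changed]:
RRRRRRR
RRGGRRR
RRGGRRR
RRGGRRR
RRRRRRR
After op 4 paint(4,0,K):
RRRRRRR
RRGGRRR
RRGGRRR
RRGGRRR
KRRRRRR

Answer: RRRRRRR
RRGGRRR
RRGGRRR
RRGGRRR
KRRRRRR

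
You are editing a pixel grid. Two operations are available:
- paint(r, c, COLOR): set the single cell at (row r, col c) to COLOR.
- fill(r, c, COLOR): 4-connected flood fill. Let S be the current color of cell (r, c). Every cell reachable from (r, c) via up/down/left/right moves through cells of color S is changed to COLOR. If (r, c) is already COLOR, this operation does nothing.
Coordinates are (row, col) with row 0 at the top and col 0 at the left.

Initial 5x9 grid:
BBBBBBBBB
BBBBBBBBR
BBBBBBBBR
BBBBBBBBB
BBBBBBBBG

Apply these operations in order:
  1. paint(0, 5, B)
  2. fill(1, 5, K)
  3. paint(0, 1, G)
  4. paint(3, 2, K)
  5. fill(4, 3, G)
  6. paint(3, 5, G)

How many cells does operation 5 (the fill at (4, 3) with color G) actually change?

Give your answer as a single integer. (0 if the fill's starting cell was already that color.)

After op 1 paint(0,5,B):
BBBBBBBBB
BBBBBBBBR
BBBBBBBBR
BBBBBBBBB
BBBBBBBBG
After op 2 fill(1,5,K) [42 cells changed]:
KKKKKKKKK
KKKKKKKKR
KKKKKKKKR
KKKKKKKKK
KKKKKKKKG
After op 3 paint(0,1,G):
KGKKKKKKK
KKKKKKKKR
KKKKKKKKR
KKKKKKKKK
KKKKKKKKG
After op 4 paint(3,2,K):
KGKKKKKKK
KKKKKKKKR
KKKKKKKKR
KKKKKKKKK
KKKKKKKKG
After op 5 fill(4,3,G) [41 cells changed]:
GGGGGGGGG
GGGGGGGGR
GGGGGGGGR
GGGGGGGGG
GGGGGGGGG

Answer: 41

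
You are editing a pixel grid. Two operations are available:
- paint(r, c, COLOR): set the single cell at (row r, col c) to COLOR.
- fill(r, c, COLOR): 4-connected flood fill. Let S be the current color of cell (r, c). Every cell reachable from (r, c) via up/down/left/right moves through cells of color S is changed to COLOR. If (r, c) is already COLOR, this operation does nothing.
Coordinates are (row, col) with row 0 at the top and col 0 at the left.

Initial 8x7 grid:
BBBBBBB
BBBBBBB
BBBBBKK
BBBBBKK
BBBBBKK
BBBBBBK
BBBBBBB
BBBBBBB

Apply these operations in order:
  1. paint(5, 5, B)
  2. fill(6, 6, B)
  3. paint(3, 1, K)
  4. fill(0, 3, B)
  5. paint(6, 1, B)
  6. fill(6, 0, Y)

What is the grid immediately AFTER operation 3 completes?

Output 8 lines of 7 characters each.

Answer: BBBBBBB
BBBBBBB
BBBBBKK
BKBBBKK
BBBBBKK
BBBBBBK
BBBBBBB
BBBBBBB

Derivation:
After op 1 paint(5,5,B):
BBBBBBB
BBBBBBB
BBBBBKK
BBBBBKK
BBBBBKK
BBBBBBK
BBBBBBB
BBBBBBB
After op 2 fill(6,6,B) [0 cells changed]:
BBBBBBB
BBBBBBB
BBBBBKK
BBBBBKK
BBBBBKK
BBBBBBK
BBBBBBB
BBBBBBB
After op 3 paint(3,1,K):
BBBBBBB
BBBBBBB
BBBBBKK
BKBBBKK
BBBBBKK
BBBBBBK
BBBBBBB
BBBBBBB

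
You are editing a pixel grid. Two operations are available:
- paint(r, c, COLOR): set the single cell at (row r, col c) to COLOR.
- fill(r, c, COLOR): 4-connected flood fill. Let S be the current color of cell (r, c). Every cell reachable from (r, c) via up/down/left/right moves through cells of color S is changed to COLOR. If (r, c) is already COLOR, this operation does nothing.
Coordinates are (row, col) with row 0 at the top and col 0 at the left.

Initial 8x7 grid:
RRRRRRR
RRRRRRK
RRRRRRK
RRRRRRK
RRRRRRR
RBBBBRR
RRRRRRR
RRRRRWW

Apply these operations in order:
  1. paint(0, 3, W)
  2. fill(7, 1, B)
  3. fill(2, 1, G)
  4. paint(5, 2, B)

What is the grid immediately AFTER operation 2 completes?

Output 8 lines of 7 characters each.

Answer: BBBWBBB
BBBBBBK
BBBBBBK
BBBBBBK
BBBBBBB
BBBBBBB
BBBBBBB
BBBBBWW

Derivation:
After op 1 paint(0,3,W):
RRRWRRR
RRRRRRK
RRRRRRK
RRRRRRK
RRRRRRR
RBBBBRR
RRRRRRR
RRRRRWW
After op 2 fill(7,1,B) [46 cells changed]:
BBBWBBB
BBBBBBK
BBBBBBK
BBBBBBK
BBBBBBB
BBBBBBB
BBBBBBB
BBBBBWW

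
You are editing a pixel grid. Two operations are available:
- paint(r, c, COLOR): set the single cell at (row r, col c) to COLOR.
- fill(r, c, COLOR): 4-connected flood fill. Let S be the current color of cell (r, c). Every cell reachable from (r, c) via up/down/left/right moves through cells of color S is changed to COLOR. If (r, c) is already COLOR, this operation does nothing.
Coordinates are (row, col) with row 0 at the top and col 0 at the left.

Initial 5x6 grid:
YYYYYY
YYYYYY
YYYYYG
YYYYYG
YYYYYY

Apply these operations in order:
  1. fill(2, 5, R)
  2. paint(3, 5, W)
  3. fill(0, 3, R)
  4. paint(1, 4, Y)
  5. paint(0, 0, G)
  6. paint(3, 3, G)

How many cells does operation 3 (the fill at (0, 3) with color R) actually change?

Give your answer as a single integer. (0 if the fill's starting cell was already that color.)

Answer: 28

Derivation:
After op 1 fill(2,5,R) [2 cells changed]:
YYYYYY
YYYYYY
YYYYYR
YYYYYR
YYYYYY
After op 2 paint(3,5,W):
YYYYYY
YYYYYY
YYYYYR
YYYYYW
YYYYYY
After op 3 fill(0,3,R) [28 cells changed]:
RRRRRR
RRRRRR
RRRRRR
RRRRRW
RRRRRR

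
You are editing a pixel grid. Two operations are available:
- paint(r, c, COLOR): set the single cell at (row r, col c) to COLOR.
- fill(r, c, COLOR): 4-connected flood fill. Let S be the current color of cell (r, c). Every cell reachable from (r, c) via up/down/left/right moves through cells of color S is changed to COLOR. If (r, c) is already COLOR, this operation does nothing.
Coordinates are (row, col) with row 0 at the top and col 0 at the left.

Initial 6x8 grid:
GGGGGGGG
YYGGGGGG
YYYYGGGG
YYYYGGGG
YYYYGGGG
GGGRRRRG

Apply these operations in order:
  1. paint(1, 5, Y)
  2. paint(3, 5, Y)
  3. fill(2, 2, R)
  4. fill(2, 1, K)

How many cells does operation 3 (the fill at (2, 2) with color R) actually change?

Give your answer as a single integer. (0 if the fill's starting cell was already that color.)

Answer: 14

Derivation:
After op 1 paint(1,5,Y):
GGGGGGGG
YYGGGYGG
YYYYGGGG
YYYYGGGG
YYYYGGGG
GGGRRRRG
After op 2 paint(3,5,Y):
GGGGGGGG
YYGGGYGG
YYYYGGGG
YYYYGYGG
YYYYGGGG
GGGRRRRG
After op 3 fill(2,2,R) [14 cells changed]:
GGGGGGGG
RRGGGYGG
RRRRGGGG
RRRRGYGG
RRRRGGGG
GGGRRRRG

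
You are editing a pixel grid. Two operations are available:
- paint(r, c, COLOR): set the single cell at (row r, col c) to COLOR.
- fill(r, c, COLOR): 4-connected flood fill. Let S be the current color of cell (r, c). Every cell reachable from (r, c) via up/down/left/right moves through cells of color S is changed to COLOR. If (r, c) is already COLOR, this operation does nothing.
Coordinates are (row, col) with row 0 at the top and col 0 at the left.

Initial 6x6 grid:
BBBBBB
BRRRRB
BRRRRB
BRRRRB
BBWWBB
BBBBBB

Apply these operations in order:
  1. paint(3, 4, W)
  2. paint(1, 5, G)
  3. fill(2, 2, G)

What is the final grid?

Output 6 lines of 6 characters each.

After op 1 paint(3,4,W):
BBBBBB
BRRRRB
BRRRRB
BRRRWB
BBWWBB
BBBBBB
After op 2 paint(1,5,G):
BBBBBB
BRRRRG
BRRRRB
BRRRWB
BBWWBB
BBBBBB
After op 3 fill(2,2,G) [11 cells changed]:
BBBBBB
BGGGGG
BGGGGB
BGGGWB
BBWWBB
BBBBBB

Answer: BBBBBB
BGGGGG
BGGGGB
BGGGWB
BBWWBB
BBBBBB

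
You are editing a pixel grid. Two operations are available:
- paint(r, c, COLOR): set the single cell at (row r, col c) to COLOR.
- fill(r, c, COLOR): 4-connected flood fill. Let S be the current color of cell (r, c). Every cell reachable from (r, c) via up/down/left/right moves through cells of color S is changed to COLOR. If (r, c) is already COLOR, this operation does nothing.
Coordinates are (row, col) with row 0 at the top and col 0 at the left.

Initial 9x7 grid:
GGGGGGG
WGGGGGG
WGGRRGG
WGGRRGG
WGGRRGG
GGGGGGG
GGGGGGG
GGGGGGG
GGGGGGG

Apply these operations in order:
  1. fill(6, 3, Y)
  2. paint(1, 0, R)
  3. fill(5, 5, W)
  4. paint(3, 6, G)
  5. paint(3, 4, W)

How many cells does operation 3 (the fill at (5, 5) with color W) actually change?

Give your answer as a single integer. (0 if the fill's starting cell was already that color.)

After op 1 fill(6,3,Y) [53 cells changed]:
YYYYYYY
WYYYYYY
WYYRRYY
WYYRRYY
WYYRRYY
YYYYYYY
YYYYYYY
YYYYYYY
YYYYYYY
After op 2 paint(1,0,R):
YYYYYYY
RYYYYYY
WYYRRYY
WYYRRYY
WYYRRYY
YYYYYYY
YYYYYYY
YYYYYYY
YYYYYYY
After op 3 fill(5,5,W) [53 cells changed]:
WWWWWWW
RWWWWWW
WWWRRWW
WWWRRWW
WWWRRWW
WWWWWWW
WWWWWWW
WWWWWWW
WWWWWWW

Answer: 53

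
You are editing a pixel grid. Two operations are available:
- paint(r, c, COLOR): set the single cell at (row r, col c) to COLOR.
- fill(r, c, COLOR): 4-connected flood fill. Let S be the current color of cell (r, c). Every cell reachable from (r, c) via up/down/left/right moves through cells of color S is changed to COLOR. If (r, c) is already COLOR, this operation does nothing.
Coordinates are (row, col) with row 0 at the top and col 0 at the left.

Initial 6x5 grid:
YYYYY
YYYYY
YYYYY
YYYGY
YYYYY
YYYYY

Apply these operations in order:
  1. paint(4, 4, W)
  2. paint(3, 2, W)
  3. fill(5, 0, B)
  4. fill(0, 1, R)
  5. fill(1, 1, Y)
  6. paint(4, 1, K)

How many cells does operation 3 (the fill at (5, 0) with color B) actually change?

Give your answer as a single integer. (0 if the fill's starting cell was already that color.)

After op 1 paint(4,4,W):
YYYYY
YYYYY
YYYYY
YYYGY
YYYYW
YYYYY
After op 2 paint(3,2,W):
YYYYY
YYYYY
YYYYY
YYWGY
YYYYW
YYYYY
After op 3 fill(5,0,B) [27 cells changed]:
BBBBB
BBBBB
BBBBB
BBWGB
BBBBW
BBBBB

Answer: 27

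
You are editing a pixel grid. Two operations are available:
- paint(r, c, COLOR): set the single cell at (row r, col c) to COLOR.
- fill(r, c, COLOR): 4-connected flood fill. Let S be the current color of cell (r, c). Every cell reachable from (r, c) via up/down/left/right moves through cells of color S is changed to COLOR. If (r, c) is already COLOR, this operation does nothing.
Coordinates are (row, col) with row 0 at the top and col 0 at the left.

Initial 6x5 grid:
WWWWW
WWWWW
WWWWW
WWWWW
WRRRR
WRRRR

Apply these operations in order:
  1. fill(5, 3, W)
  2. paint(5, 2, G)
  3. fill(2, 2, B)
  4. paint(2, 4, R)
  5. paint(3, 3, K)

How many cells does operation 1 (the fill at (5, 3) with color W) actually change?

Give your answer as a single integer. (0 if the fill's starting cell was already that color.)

Answer: 8

Derivation:
After op 1 fill(5,3,W) [8 cells changed]:
WWWWW
WWWWW
WWWWW
WWWWW
WWWWW
WWWWW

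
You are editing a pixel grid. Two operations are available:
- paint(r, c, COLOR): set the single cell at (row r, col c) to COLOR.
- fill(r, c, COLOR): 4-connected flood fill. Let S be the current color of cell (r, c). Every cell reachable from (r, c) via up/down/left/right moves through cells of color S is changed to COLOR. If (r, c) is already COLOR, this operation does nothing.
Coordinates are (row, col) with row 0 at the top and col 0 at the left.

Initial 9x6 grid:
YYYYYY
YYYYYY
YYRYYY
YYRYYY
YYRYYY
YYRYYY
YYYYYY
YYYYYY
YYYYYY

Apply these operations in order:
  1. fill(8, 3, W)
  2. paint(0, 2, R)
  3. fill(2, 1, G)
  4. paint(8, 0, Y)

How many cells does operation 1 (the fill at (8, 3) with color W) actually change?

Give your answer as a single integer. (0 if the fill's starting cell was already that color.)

Answer: 50

Derivation:
After op 1 fill(8,3,W) [50 cells changed]:
WWWWWW
WWWWWW
WWRWWW
WWRWWW
WWRWWW
WWRWWW
WWWWWW
WWWWWW
WWWWWW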